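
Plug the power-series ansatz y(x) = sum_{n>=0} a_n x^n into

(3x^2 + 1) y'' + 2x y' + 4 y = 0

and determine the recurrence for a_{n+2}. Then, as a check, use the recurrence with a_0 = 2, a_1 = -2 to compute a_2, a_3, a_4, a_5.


Substitute y = sum_n a_n x^n.
(1 + 3 x^2) y'' contributes (n+2)(n+1) a_{n+2} + 3 n(n-1) a_n at x^n.
2 x y'(x) contributes 2 n a_n at x^n.
4 y(x) contributes 4 a_n at x^n.
Matching x^n: (n+2)(n+1) a_{n+2} + (3 n(n-1) + 2 n + 4) a_n = 0.
Thus a_{n+2} = (-3 n(n-1) - 2 n - 4) / ((n+1)(n+2)) * a_n.

Check with a_0 = 2, a_1 = -2 (apply the recurrence for n = 0, 1, 2, 3): a_0 = 2, a_1 = -2, a_2 = -4, a_3 = 2, a_4 = 14/3, a_5 = -14/5.

a_(n+2) = (-3 n(n-1) - 2 n - 4) / ((n+1)(n+2)) * a_n; check: a_0 = 2, a_1 = -2, a_2 = -4, a_3 = 2, a_4 = 14/3, a_5 = -14/5


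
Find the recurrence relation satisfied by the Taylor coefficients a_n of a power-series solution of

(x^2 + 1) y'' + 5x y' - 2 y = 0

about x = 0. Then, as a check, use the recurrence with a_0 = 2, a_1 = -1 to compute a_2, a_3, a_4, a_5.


Substitute y = sum_n a_n x^n.
(1 + 1 x^2) y'' contributes (n+2)(n+1) a_{n+2} + n(n-1) a_n at x^n.
5 x y'(x) contributes 5 n a_n at x^n.
-2 y(x) contributes -2 a_n at x^n.
Matching x^n: (n+2)(n+1) a_{n+2} + (n(n-1) + 5 n - 2) a_n = 0.
Thus a_{n+2} = (-n(n-1) - 5 n + 2) / ((n+1)(n+2)) * a_n.

Check with a_0 = 2, a_1 = -1 (apply the recurrence for n = 0, 1, 2, 3): a_0 = 2, a_1 = -1, a_2 = 2, a_3 = 1/2, a_4 = -5/3, a_5 = -19/40.

a_(n+2) = (-n(n-1) - 5 n + 2) / ((n+1)(n+2)) * a_n; check: a_0 = 2, a_1 = -1, a_2 = 2, a_3 = 1/2, a_4 = -5/3, a_5 = -19/40


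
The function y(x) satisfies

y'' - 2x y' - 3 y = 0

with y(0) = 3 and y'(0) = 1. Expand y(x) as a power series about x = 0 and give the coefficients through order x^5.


Ansatz: y(x) = sum_{n>=0} a_n x^n, so y'(x) = sum_{n>=1} n a_n x^(n-1) and y''(x) = sum_{n>=2} n(n-1) a_n x^(n-2).
Substitute into P(x) y'' + Q(x) y' + R(x) y = 0 with P(x) = 1, Q(x) = -2x, R(x) = -3, and match powers of x.
Initial conditions: a_0 = 3, a_1 = 1.
Setting the coefficient of each power of x to zero and solving order by order (substituting the coefficients already found):
  x^0: 2 a_2 - 3 a_0 = 0  ->  2 a_2 = 3 a_0 = 9  ->  a_2 = 9/2
  x^1: 6 a_3 - 5 a_1 = 0  ->  6 a_3 = 5 a_1 = 5  ->  a_3 = 5/6
  x^2: 12 a_4 - 7 a_2 = 0  ->  12 a_4 = 7 a_2 = 63/2  ->  a_4 = 21/8
  x^3: 20 a_5 - 9 a_3 = 0  ->  20 a_5 = 9 a_3 = 15/2  ->  a_5 = 3/8
Truncated series: y(x) = 3 + x + (9/2) x^2 + (5/6) x^3 + (21/8) x^4 + (3/8) x^5 + O(x^6).

a_0 = 3; a_1 = 1; a_2 = 9/2; a_3 = 5/6; a_4 = 21/8; a_5 = 3/8


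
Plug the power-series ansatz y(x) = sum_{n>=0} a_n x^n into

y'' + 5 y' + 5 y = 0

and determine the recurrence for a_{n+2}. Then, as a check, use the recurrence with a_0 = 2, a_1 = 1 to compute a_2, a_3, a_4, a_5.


Substitute y = sum_n a_n x^n.
y''(x) has coefficient (n+2)(n+1) a_{n+2} at x^n;
5 y'(x) has coefficient 5 (n+1) a_{n+1} at x^n;
5 y(x) has coefficient 5 a_n at x^n.
Matching x^n: (n+2)(n+1) a_{n+2} + 5 (n+1) a_{n+1} + 5 a_n = 0.
Thus a_{n+2} = [-5 (n+1) a_{n+1} - 5 a_n] / ((n+1)(n+2)).

Check with a_0 = 2, a_1 = 1 (apply the recurrence for n = 0, 1, 2, 3): a_0 = 2, a_1 = 1, a_2 = -15/2, a_3 = 35/3, a_4 = -275/24, a_5 = 205/24.

a_(n+2) = [-5 (n+1) a_(n+1) - 5 a_n] / ((n+1)(n+2)); check: a_0 = 2, a_1 = 1, a_2 = -15/2, a_3 = 35/3, a_4 = -275/24, a_5 = 205/24


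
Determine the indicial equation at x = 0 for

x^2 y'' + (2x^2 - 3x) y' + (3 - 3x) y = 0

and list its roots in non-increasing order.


Divide by x^2 to reach normal form y'' + P_1(x) y' + P_2(x) y = 0 with P_1(x) = 2 - 3/x and P_2(x) = -3/x + 3/x^2.
x = 0 is a singular point because the y'-coefficient 2 - 3/x has a pole at x = 0 and the y-coefficient -3/x + 3/x^2 has a pole at x = 0.
It is a regular singular point because x P_1(x) = p(x) = 2x - 3 and x^2 P_2(x) = q(x) = 3 - 3x are polynomials, hence analytic at x = 0.
p(0) = -3,  q(0) = 3.
Indicial equation: r(r-1) + p(0) r + q(0) = 0, i.e. r^2 + (p(0) - 1) r + q(0) = 0, i.e. r^2 - 4 r + 3 = 0.
Discriminant: (-4)^2 - 4(3) = 4, so r = (4 ± 2)/2.
Solving: r_1 = 3, r_2 = 1.

indicial: r^2 - 4 r + 3 = 0; roots r_1 = 3, r_2 = 1


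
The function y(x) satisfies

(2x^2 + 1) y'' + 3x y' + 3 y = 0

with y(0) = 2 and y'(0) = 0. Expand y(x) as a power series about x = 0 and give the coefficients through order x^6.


Ansatz: y(x) = sum_{n>=0} a_n x^n, so y'(x) = sum_{n>=1} n a_n x^(n-1) and y''(x) = sum_{n>=2} n(n-1) a_n x^(n-2).
Substitute into P(x) y'' + Q(x) y' + R(x) y = 0 with P(x) = 2x^2 + 1, Q(x) = 3x, R(x) = 3, and match powers of x.
Initial conditions: a_0 = 2, a_1 = 0.
Setting the coefficient of each power of x to zero and solving order by order (substituting the coefficients already found):
  x^0: 2 a_2 + 3 a_0 = 0  ->  2 a_2 = -3 a_0 = -6  ->  a_2 = -3
  x^1: 6 a_3 + 6 a_1 = 0  ->  6 a_3 = -6 a_1 = 0  ->  a_3 = 0
  x^2: 12 a_4 + 13 a_2 = 0  ->  12 a_4 = -13 a_2 = 39  ->  a_4 = 13/4
  x^3: 20 a_5 + 24 a_3 = 0  ->  20 a_5 = -24 a_3 = 0  ->  a_5 = 0
  x^4: 30 a_6 + 39 a_4 = 0  ->  30 a_6 = -39 a_4 = -507/4  ->  a_6 = -169/40
Truncated series: y(x) = 2 - 3 x^2 + (13/4) x^4 - (169/40) x^6 + O(x^7).

a_0 = 2; a_1 = 0; a_2 = -3; a_3 = 0; a_4 = 13/4; a_5 = 0; a_6 = -169/40


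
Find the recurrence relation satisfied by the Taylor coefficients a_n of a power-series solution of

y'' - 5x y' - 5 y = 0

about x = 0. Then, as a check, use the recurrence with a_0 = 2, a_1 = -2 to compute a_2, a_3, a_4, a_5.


Substitute y = sum_n a_n x^n.
y''(x) has coefficient (n+2)(n+1) a_{n+2} at x^n;
-5 x y'(x) has coefficient -5 n a_n at x^n (shift);
-5 y(x) has coefficient -5 a_n at x^n.
Matching x^n: (n+2)(n+1) a_{n+2} + (-5n - 5) a_n = 0.
Thus a_{n+2} = (5n + 5) / ((n+1)(n+2)) * a_n.

Check with a_0 = 2, a_1 = -2 (apply the recurrence for n = 0, 1, 2, 3): a_0 = 2, a_1 = -2, a_2 = 5, a_3 = -10/3, a_4 = 25/4, a_5 = -10/3.

a_(n+2) = (5n + 5) / ((n+1)(n+2)) * a_n; check: a_0 = 2, a_1 = -2, a_2 = 5, a_3 = -10/3, a_4 = 25/4, a_5 = -10/3


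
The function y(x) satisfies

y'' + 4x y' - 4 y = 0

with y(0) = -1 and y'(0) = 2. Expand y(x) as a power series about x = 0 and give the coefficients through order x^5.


Ansatz: y(x) = sum_{n>=0} a_n x^n, so y'(x) = sum_{n>=1} n a_n x^(n-1) and y''(x) = sum_{n>=2} n(n-1) a_n x^(n-2).
Substitute into P(x) y'' + Q(x) y' + R(x) y = 0 with P(x) = 1, Q(x) = 4x, R(x) = -4, and match powers of x.
Initial conditions: a_0 = -1, a_1 = 2.
Setting the coefficient of each power of x to zero and solving order by order (substituting the coefficients already found):
  x^0: 2 a_2 - 4 a_0 = 0  ->  2 a_2 = 4 a_0 = -4  ->  a_2 = -2
  x^1: 6 a_3 = 0  ->  a_3 = 0
  x^2: 12 a_4 + 4 a_2 = 0  ->  12 a_4 = -4 a_2 = 8  ->  a_4 = 2/3
  x^3: 20 a_5 + 8 a_3 = 0  ->  20 a_5 = -8 a_3 = 0  ->  a_5 = 0
Truncated series: y(x) = -1 + 2 x - 2 x^2 + (2/3) x^4 + O(x^6).

a_0 = -1; a_1 = 2; a_2 = -2; a_3 = 0; a_4 = 2/3; a_5 = 0


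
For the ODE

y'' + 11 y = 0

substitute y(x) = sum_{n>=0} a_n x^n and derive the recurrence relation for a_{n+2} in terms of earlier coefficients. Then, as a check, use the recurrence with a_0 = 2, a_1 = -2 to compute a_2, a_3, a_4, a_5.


Substitute y = sum_n a_n x^n into y'' + (const) y = 0.
y''(x) = sum_{n>=0} (n+2)(n+1) a_{n+2} x^n.
The ODE becomes sum_n [(n+2)(n+1) a_{n+2} + 11 a_n] x^n = 0.
Setting each coefficient to zero gives the recurrence:
  (n+2)(n+1) a_{n+2} + 11 a_n = 0,
  a_{n+2} = -11 / ((n+1)(n+2)) a_n.

Check with a_0 = 2, a_1 = -2 (apply the recurrence for n = 0, 1, 2, 3): a_0 = 2, a_1 = -2, a_2 = -11, a_3 = 11/3, a_4 = 121/12, a_5 = -121/60.

a_{n+2} = -11/((n+1)(n+2)) * a_n; check: a_0 = 2, a_1 = -2, a_2 = -11, a_3 = 11/3, a_4 = 121/12, a_5 = -121/60


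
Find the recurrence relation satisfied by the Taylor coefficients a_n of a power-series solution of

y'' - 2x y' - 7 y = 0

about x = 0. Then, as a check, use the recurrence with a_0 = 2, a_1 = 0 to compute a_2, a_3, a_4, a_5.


Substitute y = sum_n a_n x^n.
y''(x) has coefficient (n+2)(n+1) a_{n+2} at x^n;
-2 x y'(x) has coefficient -2 n a_n at x^n (shift);
-7 y(x) has coefficient -7 a_n at x^n.
Matching x^n: (n+2)(n+1) a_{n+2} + (-2n - 7) a_n = 0.
Thus a_{n+2} = (2n + 7) / ((n+1)(n+2)) * a_n.

Check with a_0 = 2, a_1 = 0 (apply the recurrence for n = 0, 1, 2, 3): a_0 = 2, a_1 = 0, a_2 = 7, a_3 = 0, a_4 = 77/12, a_5 = 0.

a_(n+2) = (2n + 7) / ((n+1)(n+2)) * a_n; check: a_0 = 2, a_1 = 0, a_2 = 7, a_3 = 0, a_4 = 77/12, a_5 = 0


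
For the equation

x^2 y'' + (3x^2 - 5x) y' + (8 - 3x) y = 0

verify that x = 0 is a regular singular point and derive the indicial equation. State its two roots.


Divide by x^2 to reach normal form y'' + P_1(x) y' + P_2(x) y = 0 with P_1(x) = 3 - 5/x and P_2(x) = -3/x + 8/x^2.
x = 0 is a singular point because the y'-coefficient 3 - 5/x has a pole at x = 0 and the y-coefficient -3/x + 8/x^2 has a pole at x = 0.
It is a regular singular point because x P_1(x) = p(x) = 3x - 5 and x^2 P_2(x) = q(x) = 8 - 3x are polynomials, hence analytic at x = 0.
p(0) = -5,  q(0) = 8.
Indicial equation: r(r-1) + p(0) r + q(0) = 0, i.e. r^2 + (p(0) - 1) r + q(0) = 0, i.e. r^2 - 6 r + 8 = 0.
Discriminant: (-6)^2 - 4(8) = 4, so r = (6 ± 2)/2.
Solving: r_1 = 4, r_2 = 2.

indicial: r^2 - 6 r + 8 = 0; roots r_1 = 4, r_2 = 2


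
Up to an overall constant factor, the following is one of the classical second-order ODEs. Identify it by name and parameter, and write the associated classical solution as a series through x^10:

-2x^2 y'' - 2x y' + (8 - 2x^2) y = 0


All three coefficients share the factor -2; dividing through by -2 gives  x^2 y'' + x y' + (x^2 - 4) y = 0.
This matches the Bessel equation x^2 y'' + x y' + (x^2 - nu^2) y = 0 with nu^2 = 4, so nu = 2; the solution bounded at x = 0 is J_2(x).
Frobenius at x = 0: indicial roots ±nu; for r = nu the recurrence k(k + 2nu) c_k = -c_{k-2} gives the standard series J_nu(x) = sum_{k>=0} (-1)^k / (k! (k+nu)!) (x/2)^(2k+nu). Evaluate the first 5 terms:
  k = 0: (-1)^0 / (0! * 2! * 2^2) x^2 = 1/(1*2*4) x^2 = (1/8) x^2
  k = 1: (-1)^1 / (1! * 3! * 2^4) x^4 = -1/(1*6*16) x^4 = (-1/96) x^4
  k = 2: (-1)^2 / (2! * 4! * 2^6) x^6 = 1/(2*24*64) x^6 = (1/3072) x^6
  k = 3: (-1)^3 / (3! * 5! * 2^8) x^8 = -1/(6*120*256) x^8 = (-1/184320) x^8
  k = 4: (-1)^4 / (4! * 6! * 2^10) x^10 = 1/(24*720*1024) x^10 = (1/17694720) x^10
Hence J_2(x) = x^10/17694720 - x^8/184320 + x^6/3072 - x^4/96 + x^2/8 + ....

J_2(x); series = x^10/17694720 - x^8/184320 + x^6/3072 - x^4/96 + x^2/8


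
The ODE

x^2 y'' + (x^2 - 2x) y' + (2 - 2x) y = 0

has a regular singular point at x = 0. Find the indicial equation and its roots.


Divide by x^2 to reach normal form y'' + P_1(x) y' + P_2(x) y = 0 with P_1(x) = 1 - 2/x and P_2(x) = -2/x + 2/x^2.
x = 0 is a singular point because the y'-coefficient 1 - 2/x has a pole at x = 0 and the y-coefficient -2/x + 2/x^2 has a pole at x = 0.
It is a regular singular point because x P_1(x) = p(x) = x - 2 and x^2 P_2(x) = q(x) = 2 - 2x are polynomials, hence analytic at x = 0.
p(0) = -2,  q(0) = 2.
Indicial equation: r(r-1) + p(0) r + q(0) = 0, i.e. r^2 + (p(0) - 1) r + q(0) = 0, i.e. r^2 - 3 r + 2 = 0.
Discriminant: (-3)^2 - 4(2) = 1, so r = (3 ± 1)/2.
Solving: r_1 = 2, r_2 = 1.

indicial: r^2 - 3 r + 2 = 0; roots r_1 = 2, r_2 = 1


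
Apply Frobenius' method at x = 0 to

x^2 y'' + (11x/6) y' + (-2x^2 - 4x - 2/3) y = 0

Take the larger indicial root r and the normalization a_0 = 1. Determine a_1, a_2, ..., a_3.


Write in Frobenius form y'' + (p(x)/x) y' + (q(x)/x^2) y = 0:
  p(x) = 11/6,  q(x) = -2x^2 - 4x - 2/3.
Indicial equation: r(r-1) + (11/6) r + (-2/3) = 0 -> roots r_1 = 1/2, r_2 = -4/3.
Take r = r_1 = 1/2. Let y(x) = x^r sum_{n>=0} a_n x^n with a_0 = 1.
Substitute y = x^r sum a_n x^n and match x^{r+n}. The recurrence is
  D(n) a_n - 4 a_{n-1} - 2 a_{n-2} = 0,  where D(n) = (r+n)(r+n-1) + (11/6)(r+n) + (-2/3).
  a_n = [4 a_{n-1} + 2 a_{n-2}] / D(n).
Since the indicial polynomial factors as (r - r_1)(r - r_2), D(n) = (r_1 + n - r_1)(r_1 + n - r_2) = n(n + 11/6).
Evaluating step by step (a_0 = 1):
  n = 1: D(1) = 1(1 + 11/6) = 17/6; numerator = 4(1) = 4; a_1 = (4)/(17/6) = 24/17
  n = 2: D(2) = 2(2 + 11/6) = 23/3; numerator = 4(24/17) + 2(1) = 130/17; a_2 = (130/17)/(23/3) = 390/391
  n = 3: D(3) = 3(3 + 11/6) = 29/2; numerator = 4(390/391) + 2(24/17) = 2664/391; a_3 = (2664/391)/(29/2) = 5328/11339

r = 1/2; a_0 = 1; a_1 = 24/17; a_2 = 390/391; a_3 = 5328/11339


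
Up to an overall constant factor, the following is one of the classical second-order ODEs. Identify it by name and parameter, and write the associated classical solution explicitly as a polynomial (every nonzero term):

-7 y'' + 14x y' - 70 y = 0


All three coefficients share the factor -7; dividing through by -7 gives  y'' - 2x y' + 10 y = 0.
This matches the Hermite equation y'' - 2x y' + 2n y = 0 with 2n = 10, so n = 5; the polynomial solution is H_5(x).
With y = sum_k a_k x^k, matching x^k gives (k+2)(k+1) a_{k+2} = 2(k - n) a_k = 2(k - 5) a_k. The right side vanishes at k = 5, so the series with the parity of 5 terminates at degree 5.
Standard normalization: leading coefficient of H_n is 2^n, so a_5 = 2^5 = 32. Work downward with a_k = (k+1)(k+2) a_{k+2} / (2(k - n)):
  a_3 = (4)(5)(32) / (2(3 - 5)) = 640/(-4) = -160
  a_1 = (2)(3)(-160) / (2(1 - 5)) = -960/(-8) = 120
Hence H_5(x) = 32 x^5 - 160 x^3 + 120 x.

H_5(x); series = 32 x^5 - 160 x^3 + 120 x


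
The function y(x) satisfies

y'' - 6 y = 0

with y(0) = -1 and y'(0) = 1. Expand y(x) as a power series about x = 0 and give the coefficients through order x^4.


Ansatz: y(x) = sum_{n>=0} a_n x^n, so y'(x) = sum_{n>=1} n a_n x^(n-1) and y''(x) = sum_{n>=2} n(n-1) a_n x^(n-2).
Substitute into P(x) y'' + Q(x) y' + R(x) y = 0 with P(x) = 1, Q(x) = 0, R(x) = -6, and match powers of x.
Initial conditions: a_0 = -1, a_1 = 1.
Setting the coefficient of each power of x to zero and solving order by order (substituting the coefficients already found):
  x^0: 2 a_2 - 6 a_0 = 0  ->  2 a_2 = 6 a_0 = -6  ->  a_2 = -3
  x^1: 6 a_3 - 6 a_1 = 0  ->  6 a_3 = 6 a_1 = 6  ->  a_3 = 1
  x^2: 12 a_4 - 6 a_2 = 0  ->  12 a_4 = 6 a_2 = -18  ->  a_4 = -3/2
Truncated series: y(x) = -1 + x - 3 x^2 + x^3 - (3/2) x^4 + O(x^5).

a_0 = -1; a_1 = 1; a_2 = -3; a_3 = 1; a_4 = -3/2


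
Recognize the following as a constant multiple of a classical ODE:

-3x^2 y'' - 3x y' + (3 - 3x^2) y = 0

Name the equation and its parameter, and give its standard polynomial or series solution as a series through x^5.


All three coefficients share the factor -3; dividing through by -3 gives  x^2 y'' + x y' + (x^2 - 1) y = 0.
This matches the Bessel equation x^2 y'' + x y' + (x^2 - nu^2) y = 0 with nu^2 = 1, so nu = 1; the solution bounded at x = 0 is J_1(x).
Frobenius at x = 0: indicial roots ±nu; for r = nu the recurrence k(k + 2nu) c_k = -c_{k-2} gives the standard series J_nu(x) = sum_{k>=0} (-1)^k / (k! (k+nu)!) (x/2)^(2k+nu). Evaluate the first 3 terms:
  k = 0: (-1)^0 / (0! * 1! * 2^1) x^1 = 1/(1*1*2) x^1 = (1/2) x^1
  k = 1: (-1)^1 / (1! * 2! * 2^3) x^3 = -1/(1*2*8) x^3 = (-1/16) x^3
  k = 2: (-1)^2 / (2! * 3! * 2^5) x^5 = 1/(2*6*32) x^5 = (1/384) x^5
Hence J_1(x) = x^5/384 - x^3/16 + x/2 + ....

J_1(x); series = x^5/384 - x^3/16 + x/2


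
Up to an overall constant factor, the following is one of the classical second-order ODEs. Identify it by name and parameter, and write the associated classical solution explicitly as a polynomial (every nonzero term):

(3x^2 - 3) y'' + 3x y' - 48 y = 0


All three coefficients share the factor -3; dividing through by -3 gives  (1 - x^2) y'' - x y' + 16 y = 0.
This matches the Chebyshev equation (1 - x^2) y'' - x y' + n^2 y = 0 (note the -x y' term, not -2x y') with n^2 = 16, so n = 4; the polynomial solution is T_4(x).
With y = sum_k a_k x^k, matching x^k gives (k+2)(k+1) a_{k+2} = (k^2 - n^2) a_k = (k - 4)(k + 4) a_k. The right side vanishes at k = 4, so the series with the parity of 4 terminates at degree 4.
Standard normalization: leading coefficient of T_n is 2^(n-1), so a_4 = 2^3 = 8. Work downward with a_k = (k+1)(k+2) a_{k+2} / ((k - 4)(k + 4)):
  a_2 = (3)(4)(8) / ((2 - 4)(2 + 4)) = 96/(-12) = -8
  a_0 = (1)(2)(-8) / ((0 - 4)(0 + 4)) = -16/(-16) = 1
Hence T_4(x) = 8 x^4 - 8 x^2 + 1.

T_4(x); series = 8 x^4 - 8 x^2 + 1


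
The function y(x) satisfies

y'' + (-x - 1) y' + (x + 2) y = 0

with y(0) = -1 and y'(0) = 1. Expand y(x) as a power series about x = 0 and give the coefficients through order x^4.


Ansatz: y(x) = sum_{n>=0} a_n x^n, so y'(x) = sum_{n>=1} n a_n x^(n-1) and y''(x) = sum_{n>=2} n(n-1) a_n x^(n-2).
Substitute into P(x) y'' + Q(x) y' + R(x) y = 0 with P(x) = 1, Q(x) = -x - 1, R(x) = x + 2, and match powers of x.
Initial conditions: a_0 = -1, a_1 = 1.
Setting the coefficient of each power of x to zero and solving order by order (substituting the coefficients already found):
  x^0: 2 a_2 - a_1 + 2 a_0 = 0  ->  2 a_2 = a_1 - 2 a_0 = 3  ->  a_2 = 3/2
  x^1: 6 a_3 - 2 a_2 + a_1 + a_0 = 0  ->  6 a_3 = 2 a_2 - a_1 - a_0 = 3  ->  a_3 = 1/2
  x^2: 12 a_4 - 3 a_3 + a_1 = 0  ->  12 a_4 = 3 a_3 - a_1 = 1/2  ->  a_4 = 1/24
Truncated series: y(x) = -1 + x + (3/2) x^2 + (1/2) x^3 + (1/24) x^4 + O(x^5).

a_0 = -1; a_1 = 1; a_2 = 3/2; a_3 = 1/2; a_4 = 1/24


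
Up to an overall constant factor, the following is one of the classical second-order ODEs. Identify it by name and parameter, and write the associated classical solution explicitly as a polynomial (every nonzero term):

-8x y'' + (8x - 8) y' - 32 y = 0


All three coefficients share the factor -8; dividing through by -8 gives  x y'' + (1 - x) y' + 4 y = 0.
This matches the Laguerre equation x y'' + (1 - x) y' + n y = 0 with n = 4; the polynomial solution is L_4(x).
With y = sum_k a_k x^k, matching x^k gives (k+1)k a_{k+1} + (k+1) a_{k+1} - k a_k + n a_k = 0, i.e. (k+1)^2 a_{k+1} = (k - n) a_k = (k - 4) a_k. The right side vanishes at k = 4, so the series terminates at degree 4.
Standard normalization L_n(0) = 1 gives a_0 = 1. Work upward with a_{k+1} = (k - 4) a_k / (k+1)^2:
  a_1 = (0 - 4)(1) / 1^2 = -4/1 = -4
  a_2 = (1 - 4)(-4) / 2^2 = 12/4 = 3
  a_3 = (2 - 4)(3) / 3^2 = -6/9 = -2/3
  a_4 = (3 - 4)(-2/3) / 4^2 = (2/3)/16 = 1/24
Hence L_4(x) = x^4/24 - 2 x^3/3 + 3 x^2 - 4 x + 1.

L_4(x); series = x^4/24 - 2 x^3/3 + 3 x^2 - 4 x + 1


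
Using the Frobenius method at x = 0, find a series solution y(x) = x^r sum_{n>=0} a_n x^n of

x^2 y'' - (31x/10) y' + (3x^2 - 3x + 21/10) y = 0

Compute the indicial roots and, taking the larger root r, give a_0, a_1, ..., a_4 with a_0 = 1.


Write in Frobenius form y'' + (p(x)/x) y' + (q(x)/x^2) y = 0:
  p(x) = -31/10,  q(x) = 3x^2 - 3x + 21/10.
Indicial equation: r(r-1) + (-31/10) r + (21/10) = 0 -> roots r_1 = 7/2, r_2 = 3/5.
Take r = r_1 = 7/2. Let y(x) = x^r sum_{n>=0} a_n x^n with a_0 = 1.
Substitute y = x^r sum a_n x^n and match x^{r+n}. The recurrence is
  D(n) a_n - 3 a_{n-1} + 3 a_{n-2} = 0,  where D(n) = (r+n)(r+n-1) + (-31/10)(r+n) + (21/10).
  a_n = [3 a_{n-1} - 3 a_{n-2}] / D(n).
Since the indicial polynomial factors as (r - r_1)(r - r_2), D(n) = (r_1 + n - r_1)(r_1 + n - r_2) = n(n + 29/10).
Evaluating step by step (a_0 = 1):
  n = 1: D(1) = 1(1 + 29/10) = 39/10; numerator = 3(1) = 3; a_1 = (3)/(39/10) = 10/13
  n = 2: D(2) = 2(2 + 29/10) = 49/5; numerator = 3(10/13) - 3(1) = -9/13; a_2 = (-9/13)/(49/5) = -45/637
  n = 3: D(3) = 3(3 + 29/10) = 177/10; numerator = 3(-45/637) - 3(10/13) = -1605/637; a_3 = (-1605/637)/(177/10) = -5350/37583
  n = 4: D(4) = 4(4 + 29/10) = 138/5; numerator = 3(-5350/37583) - 3(-45/637) = -165/767; a_4 = (-165/767)/(138/5) = -275/35282

r = 7/2; a_0 = 1; a_1 = 10/13; a_2 = -45/637; a_3 = -5350/37583; a_4 = -275/35282


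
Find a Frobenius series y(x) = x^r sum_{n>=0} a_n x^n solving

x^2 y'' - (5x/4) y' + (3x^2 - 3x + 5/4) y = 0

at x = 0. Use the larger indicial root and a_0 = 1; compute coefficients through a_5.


Write in Frobenius form y'' + (p(x)/x) y' + (q(x)/x^2) y = 0:
  p(x) = -5/4,  q(x) = 3x^2 - 3x + 5/4.
Indicial equation: r(r-1) + (-5/4) r + (5/4) = 0 -> roots r_1 = 5/4, r_2 = 1.
Take r = r_1 = 5/4. Let y(x) = x^r sum_{n>=0} a_n x^n with a_0 = 1.
Substitute y = x^r sum a_n x^n and match x^{r+n}. The recurrence is
  D(n) a_n - 3 a_{n-1} + 3 a_{n-2} = 0,  where D(n) = (r+n)(r+n-1) + (-5/4)(r+n) + (5/4).
  a_n = [3 a_{n-1} - 3 a_{n-2}] / D(n).
Since the indicial polynomial factors as (r - r_1)(r - r_2), D(n) = (r_1 + n - r_1)(r_1 + n - r_2) = n(n + 1/4).
Evaluating step by step (a_0 = 1):
  n = 1: D(1) = 1(1 + 1/4) = 5/4; numerator = 3(1) = 3; a_1 = (3)/(5/4) = 12/5
  n = 2: D(2) = 2(2 + 1/4) = 9/2; numerator = 3(12/5) - 3(1) = 21/5; a_2 = (21/5)/(9/2) = 14/15
  n = 3: D(3) = 3(3 + 1/4) = 39/4; numerator = 3(14/15) - 3(12/5) = -22/5; a_3 = (-22/5)/(39/4) = -88/195
  n = 4: D(4) = 4(4 + 1/4) = 17; numerator = 3(-88/195) - 3(14/15) = -54/13; a_4 = (-54/13)/(17) = -54/221
  n = 5: D(5) = 5(5 + 1/4) = 105/4; numerator = 3(-54/221) - 3(-88/195) = 686/1105; a_5 = (686/1105)/(105/4) = 392/16575

r = 5/4; a_0 = 1; a_1 = 12/5; a_2 = 14/15; a_3 = -88/195; a_4 = -54/221; a_5 = 392/16575


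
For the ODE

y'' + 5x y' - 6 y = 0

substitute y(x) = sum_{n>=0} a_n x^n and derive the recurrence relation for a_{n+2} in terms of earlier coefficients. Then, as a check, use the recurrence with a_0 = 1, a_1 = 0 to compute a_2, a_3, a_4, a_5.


Substitute y = sum_n a_n x^n.
y''(x) has coefficient (n+2)(n+1) a_{n+2} at x^n;
5 x y'(x) has coefficient 5 n a_n at x^n (shift);
-6 y(x) has coefficient -6 a_n at x^n.
Matching x^n: (n+2)(n+1) a_{n+2} + (5n - 6) a_n = 0.
Thus a_{n+2} = (-5n + 6) / ((n+1)(n+2)) * a_n.

Check with a_0 = 1, a_1 = 0 (apply the recurrence for n = 0, 1, 2, 3): a_0 = 1, a_1 = 0, a_2 = 3, a_3 = 0, a_4 = -1, a_5 = 0.

a_(n+2) = (-5n + 6) / ((n+1)(n+2)) * a_n; check: a_0 = 1, a_1 = 0, a_2 = 3, a_3 = 0, a_4 = -1, a_5 = 0


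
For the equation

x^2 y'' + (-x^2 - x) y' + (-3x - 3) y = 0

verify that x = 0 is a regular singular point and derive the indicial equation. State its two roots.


Divide by x^2 to reach normal form y'' + P_1(x) y' + P_2(x) y = 0 with P_1(x) = -1 - 1/x and P_2(x) = -3/x - 3/x^2.
x = 0 is a singular point because the y'-coefficient -1 - 1/x has a pole at x = 0 and the y-coefficient -3/x - 3/x^2 has a pole at x = 0.
It is a regular singular point because x P_1(x) = p(x) = -x - 1 and x^2 P_2(x) = q(x) = -3x - 3 are polynomials, hence analytic at x = 0.
p(0) = -1,  q(0) = -3.
Indicial equation: r(r-1) + p(0) r + q(0) = 0, i.e. r^2 + (p(0) - 1) r + q(0) = 0, i.e. r^2 - 2 r - 3 = 0.
Discriminant: (-2)^2 - 4(-3) = 16, so r = (2 ± 4)/2.
Solving: r_1 = 3, r_2 = -1.

indicial: r^2 - 2 r - 3 = 0; roots r_1 = 3, r_2 = -1


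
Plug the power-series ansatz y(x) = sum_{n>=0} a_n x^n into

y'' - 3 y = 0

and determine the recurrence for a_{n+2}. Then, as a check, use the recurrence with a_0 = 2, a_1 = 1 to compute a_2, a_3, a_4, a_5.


Substitute y = sum_n a_n x^n into y'' + (const) y = 0.
y''(x) = sum_{n>=0} (n+2)(n+1) a_{n+2} x^n.
The ODE becomes sum_n [(n+2)(n+1) a_{n+2} - 3 a_n] x^n = 0.
Setting each coefficient to zero gives the recurrence:
  (n+2)(n+1) a_{n+2} - 3 a_n = 0,
  a_{n+2} = 3 / ((n+1)(n+2)) a_n.

Check with a_0 = 2, a_1 = 1 (apply the recurrence for n = 0, 1, 2, 3): a_0 = 2, a_1 = 1, a_2 = 3, a_3 = 1/2, a_4 = 3/4, a_5 = 3/40.

a_{n+2} = 3/((n+1)(n+2)) * a_n; check: a_0 = 2, a_1 = 1, a_2 = 3, a_3 = 1/2, a_4 = 3/4, a_5 = 3/40


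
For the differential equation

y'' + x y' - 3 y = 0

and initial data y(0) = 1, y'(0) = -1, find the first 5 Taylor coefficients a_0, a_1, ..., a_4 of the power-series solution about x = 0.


Ansatz: y(x) = sum_{n>=0} a_n x^n, so y'(x) = sum_{n>=1} n a_n x^(n-1) and y''(x) = sum_{n>=2} n(n-1) a_n x^(n-2).
Substitute into P(x) y'' + Q(x) y' + R(x) y = 0 with P(x) = 1, Q(x) = x, R(x) = -3, and match powers of x.
Initial conditions: a_0 = 1, a_1 = -1.
Setting the coefficient of each power of x to zero and solving order by order (substituting the coefficients already found):
  x^0: 2 a_2 - 3 a_0 = 0  ->  2 a_2 = 3 a_0 = 3  ->  a_2 = 3/2
  x^1: 6 a_3 - 2 a_1 = 0  ->  6 a_3 = 2 a_1 = -2  ->  a_3 = -1/3
  x^2: 12 a_4 - a_2 = 0  ->  12 a_4 = a_2 = 3/2  ->  a_4 = 1/8
Truncated series: y(x) = 1 - x + (3/2) x^2 - (1/3) x^3 + (1/8) x^4 + O(x^5).

a_0 = 1; a_1 = -1; a_2 = 3/2; a_3 = -1/3; a_4 = 1/8


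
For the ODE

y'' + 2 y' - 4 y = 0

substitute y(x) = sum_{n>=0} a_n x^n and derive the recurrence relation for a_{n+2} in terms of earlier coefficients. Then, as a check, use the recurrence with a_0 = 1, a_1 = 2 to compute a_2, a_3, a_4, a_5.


Substitute y = sum_n a_n x^n.
y''(x) has coefficient (n+2)(n+1) a_{n+2} at x^n;
2 y'(x) has coefficient 2 (n+1) a_{n+1} at x^n;
-4 y(x) has coefficient -4 a_n at x^n.
Matching x^n: (n+2)(n+1) a_{n+2} + 2 (n+1) a_{n+1} - 4 a_n = 0.
Thus a_{n+2} = [-2 (n+1) a_{n+1} + 4 a_n] / ((n+1)(n+2)).

Check with a_0 = 1, a_1 = 2 (apply the recurrence for n = 0, 1, 2, 3): a_0 = 1, a_1 = 2, a_2 = 0, a_3 = 4/3, a_4 = -2/3, a_5 = 8/15.

a_(n+2) = [-2 (n+1) a_(n+1) + 4 a_n] / ((n+1)(n+2)); check: a_0 = 1, a_1 = 2, a_2 = 0, a_3 = 4/3, a_4 = -2/3, a_5 = 8/15


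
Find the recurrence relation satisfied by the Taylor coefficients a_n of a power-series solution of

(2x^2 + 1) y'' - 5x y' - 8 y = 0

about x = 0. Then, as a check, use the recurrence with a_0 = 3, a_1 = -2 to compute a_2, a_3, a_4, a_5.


Substitute y = sum_n a_n x^n.
(1 + 2 x^2) y'' contributes (n+2)(n+1) a_{n+2} + 2 n(n-1) a_n at x^n.
-5 x y'(x) contributes -5 n a_n at x^n.
-8 y(x) contributes -8 a_n at x^n.
Matching x^n: (n+2)(n+1) a_{n+2} + (2 n(n-1) - 5 n - 8) a_n = 0.
Thus a_{n+2} = (-2 n(n-1) + 5 n + 8) / ((n+1)(n+2)) * a_n.

Check with a_0 = 3, a_1 = -2 (apply the recurrence for n = 0, 1, 2, 3): a_0 = 3, a_1 = -2, a_2 = 12, a_3 = -13/3, a_4 = 14, a_5 = -143/60.

a_(n+2) = (-2 n(n-1) + 5 n + 8) / ((n+1)(n+2)) * a_n; check: a_0 = 3, a_1 = -2, a_2 = 12, a_3 = -13/3, a_4 = 14, a_5 = -143/60


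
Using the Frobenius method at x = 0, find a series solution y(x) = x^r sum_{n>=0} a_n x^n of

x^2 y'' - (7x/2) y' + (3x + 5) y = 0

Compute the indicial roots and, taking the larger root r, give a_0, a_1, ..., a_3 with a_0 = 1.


Write in Frobenius form y'' + (p(x)/x) y' + (q(x)/x^2) y = 0:
  p(x) = -7/2,  q(x) = 3x + 5.
Indicial equation: r(r-1) + (-7/2) r + (5) = 0 -> roots r_1 = 5/2, r_2 = 2.
Take r = r_1 = 5/2. Let y(x) = x^r sum_{n>=0} a_n x^n with a_0 = 1.
Substitute y = x^r sum a_n x^n and match x^{r+n}. The recurrence is
  D(n) a_n + 3 a_{n-1} = 0,  where D(n) = (r+n)(r+n-1) + (-7/2)(r+n) + (5).
  a_n = -3 / D(n) * a_{n-1}.
Since the indicial polynomial factors as (r - r_1)(r - r_2), D(n) = (r_1 + n - r_1)(r_1 + n - r_2) = n(n + 1/2).
Evaluating step by step (a_0 = 1):
  n = 1: D(1) = 1(1 + 1/2) = 3/2; numerator = -3(1) = -3; a_1 = (-3)/(3/2) = -2
  n = 2: D(2) = 2(2 + 1/2) = 5; numerator = -3(-2) = 6; a_2 = (6)/(5) = 6/5
  n = 3: D(3) = 3(3 + 1/2) = 21/2; numerator = -3(6/5) = -18/5; a_3 = (-18/5)/(21/2) = -12/35

r = 5/2; a_0 = 1; a_1 = -2; a_2 = 6/5; a_3 = -12/35


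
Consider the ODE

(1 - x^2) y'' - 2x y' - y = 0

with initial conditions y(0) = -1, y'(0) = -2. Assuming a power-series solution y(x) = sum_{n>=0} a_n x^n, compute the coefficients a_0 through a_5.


Ansatz: y(x) = sum_{n>=0} a_n x^n, so y'(x) = sum_{n>=1} n a_n x^(n-1) and y''(x) = sum_{n>=2} n(n-1) a_n x^(n-2).
Substitute into P(x) y'' + Q(x) y' + R(x) y = 0 with P(x) = 1 - x^2, Q(x) = -2x, R(x) = -1, and match powers of x.
Initial conditions: a_0 = -1, a_1 = -2.
Setting the coefficient of each power of x to zero and solving order by order (substituting the coefficients already found):
  x^0: 2 a_2 - a_0 = 0  ->  2 a_2 = a_0 = -1  ->  a_2 = -1/2
  x^1: 6 a_3 - 3 a_1 = 0  ->  6 a_3 = 3 a_1 = -6  ->  a_3 = -1
  x^2: 12 a_4 - 7 a_2 = 0  ->  12 a_4 = 7 a_2 = -7/2  ->  a_4 = -7/24
  x^3: 20 a_5 - 13 a_3 = 0  ->  20 a_5 = 13 a_3 = -13  ->  a_5 = -13/20
Truncated series: y(x) = -1 - 2 x - (1/2) x^2 - x^3 - (7/24) x^4 - (13/20) x^5 + O(x^6).

a_0 = -1; a_1 = -2; a_2 = -1/2; a_3 = -1; a_4 = -7/24; a_5 = -13/20


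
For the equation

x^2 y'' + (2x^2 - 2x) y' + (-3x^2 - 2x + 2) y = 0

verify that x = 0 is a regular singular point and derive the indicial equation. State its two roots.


Divide by x^2 to reach normal form y'' + P_1(x) y' + P_2(x) y = 0 with P_1(x) = 2 - 2/x and P_2(x) = -3 - 2/x + 2/x^2.
x = 0 is a singular point because the y'-coefficient 2 - 2/x has a pole at x = 0 and the y-coefficient -3 - 2/x + 2/x^2 has a pole at x = 0.
It is a regular singular point because x P_1(x) = p(x) = 2x - 2 and x^2 P_2(x) = q(x) = -3x^2 - 2x + 2 are polynomials, hence analytic at x = 0.
p(0) = -2,  q(0) = 2.
Indicial equation: r(r-1) + p(0) r + q(0) = 0, i.e. r^2 + (p(0) - 1) r + q(0) = 0, i.e. r^2 - 3 r + 2 = 0.
Discriminant: (-3)^2 - 4(2) = 1, so r = (3 ± 1)/2.
Solving: r_1 = 2, r_2 = 1.

indicial: r^2 - 3 r + 2 = 0; roots r_1 = 2, r_2 = 1


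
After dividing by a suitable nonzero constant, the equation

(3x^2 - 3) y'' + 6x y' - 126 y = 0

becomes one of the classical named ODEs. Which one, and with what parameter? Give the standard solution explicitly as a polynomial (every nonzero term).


All three coefficients share the factor -3; dividing through by -3 gives  (1 - x^2) y'' - 2x y' + 42 y = 0.
This matches the Legendre equation (1 - x^2) y'' - 2x y' + n(n+1) y = 0 (note the -2x y' term) with n(n+1) = 42, so n = 6; the polynomial solution is P_6(x).
With y = sum_k a_k x^k, matching x^k gives (k+2)(k+1) a_{k+2} = [k(k+1) - n(n+1)] a_k = (k - 6)(k + 7) a_k. The right side vanishes at k = 6, so the series with the parity of 6 terminates at degree 6.
Standard normalization (P_n(1) = 1): leading coefficient (2n)!/(2^n (n!)^2) = 479001600/(64*518400) = 231/16, so a_6 = 231/16. Work downward with a_k = (k+1)(k+2) a_{k+2} / ((k - 6)(k + 7)):
  a_4 = (5)(6)(231/16) / ((4 - 6)(4 + 7)) = (3465/8)/(-22) = -315/16
  a_2 = (3)(4)(-315/16) / ((2 - 6)(2 + 7)) = (-945/4)/(-36) = 105/16
  a_0 = (1)(2)(105/16) / ((0 - 6)(0 + 7)) = (105/8)/(-42) = -5/16
Hence P_6(x) = 231 x^6/16 - 315 x^4/16 + 105 x^2/16 - 5/16.

P_6(x); series = 231 x^6/16 - 315 x^4/16 + 105 x^2/16 - 5/16


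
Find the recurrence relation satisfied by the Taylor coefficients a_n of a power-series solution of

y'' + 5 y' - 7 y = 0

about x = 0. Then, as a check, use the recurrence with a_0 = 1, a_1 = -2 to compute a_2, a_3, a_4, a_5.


Substitute y = sum_n a_n x^n.
y''(x) has coefficient (n+2)(n+1) a_{n+2} at x^n;
5 y'(x) has coefficient 5 (n+1) a_{n+1} at x^n;
-7 y(x) has coefficient -7 a_n at x^n.
Matching x^n: (n+2)(n+1) a_{n+2} + 5 (n+1) a_{n+1} - 7 a_n = 0.
Thus a_{n+2} = [-5 (n+1) a_{n+1} + 7 a_n] / ((n+1)(n+2)).

Check with a_0 = 1, a_1 = -2 (apply the recurrence for n = 0, 1, 2, 3): a_0 = 1, a_1 = -2, a_2 = 17/2, a_3 = -33/2, a_4 = 307/12, a_5 = -3763/120.

a_(n+2) = [-5 (n+1) a_(n+1) + 7 a_n] / ((n+1)(n+2)); check: a_0 = 1, a_1 = -2, a_2 = 17/2, a_3 = -33/2, a_4 = 307/12, a_5 = -3763/120


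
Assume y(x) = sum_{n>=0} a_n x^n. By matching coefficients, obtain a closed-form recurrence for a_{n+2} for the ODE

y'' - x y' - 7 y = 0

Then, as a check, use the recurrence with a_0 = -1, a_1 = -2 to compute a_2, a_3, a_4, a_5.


Substitute y = sum_n a_n x^n.
y''(x) has coefficient (n+2)(n+1) a_{n+2} at x^n;
-x y'(x) has coefficient -n a_n at x^n (shift);
-7 y(x) has coefficient -7 a_n at x^n.
Matching x^n: (n+2)(n+1) a_{n+2} + (-n - 7) a_n = 0.
Thus a_{n+2} = (n + 7) / ((n+1)(n+2)) * a_n.

Check with a_0 = -1, a_1 = -2 (apply the recurrence for n = 0, 1, 2, 3): a_0 = -1, a_1 = -2, a_2 = -7/2, a_3 = -8/3, a_4 = -21/8, a_5 = -4/3.

a_(n+2) = (n + 7) / ((n+1)(n+2)) * a_n; check: a_0 = -1, a_1 = -2, a_2 = -7/2, a_3 = -8/3, a_4 = -21/8, a_5 = -4/3


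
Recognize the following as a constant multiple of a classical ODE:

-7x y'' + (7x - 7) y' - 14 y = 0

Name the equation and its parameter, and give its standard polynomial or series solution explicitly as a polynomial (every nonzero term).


All three coefficients share the factor -7; dividing through by -7 gives  x y'' + (1 - x) y' + 2 y = 0.
This matches the Laguerre equation x y'' + (1 - x) y' + n y = 0 with n = 2; the polynomial solution is L_2(x).
With y = sum_k a_k x^k, matching x^k gives (k+1)k a_{k+1} + (k+1) a_{k+1} - k a_k + n a_k = 0, i.e. (k+1)^2 a_{k+1} = (k - n) a_k = (k - 2) a_k. The right side vanishes at k = 2, so the series terminates at degree 2.
Standard normalization L_n(0) = 1 gives a_0 = 1. Work upward with a_{k+1} = (k - 2) a_k / (k+1)^2:
  a_1 = (0 - 2)(1) / 1^2 = -2/1 = -2
  a_2 = (1 - 2)(-2) / 2^2 = 2/4 = 1/2
Hence L_2(x) = x^2/2 - 2 x + 1.

L_2(x); series = x^2/2 - 2 x + 1


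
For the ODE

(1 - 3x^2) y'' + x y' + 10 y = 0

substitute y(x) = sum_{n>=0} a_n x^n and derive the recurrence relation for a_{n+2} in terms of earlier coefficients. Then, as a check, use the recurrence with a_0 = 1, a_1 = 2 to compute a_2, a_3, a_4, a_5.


Substitute y = sum_n a_n x^n.
(1 - 3 x^2) y'' contributes (n+2)(n+1) a_{n+2} - 3 n(n-1) a_n at x^n.
x y'(x) contributes n a_n at x^n.
10 y(x) contributes 10 a_n at x^n.
Matching x^n: (n+2)(n+1) a_{n+2} + (-3 n(n-1) + n + 10) a_n = 0.
Thus a_{n+2} = (3 n(n-1) - n - 10) / ((n+1)(n+2)) * a_n.

Check with a_0 = 1, a_1 = 2 (apply the recurrence for n = 0, 1, 2, 3): a_0 = 1, a_1 = 2, a_2 = -5, a_3 = -11/3, a_4 = 5/2, a_5 = -11/12.

a_(n+2) = (3 n(n-1) - n - 10) / ((n+1)(n+2)) * a_n; check: a_0 = 1, a_1 = 2, a_2 = -5, a_3 = -11/3, a_4 = 5/2, a_5 = -11/12


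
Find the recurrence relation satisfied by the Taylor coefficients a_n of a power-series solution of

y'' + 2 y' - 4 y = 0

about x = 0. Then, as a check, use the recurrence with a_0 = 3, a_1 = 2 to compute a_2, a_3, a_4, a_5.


Substitute y = sum_n a_n x^n.
y''(x) has coefficient (n+2)(n+1) a_{n+2} at x^n;
2 y'(x) has coefficient 2 (n+1) a_{n+1} at x^n;
-4 y(x) has coefficient -4 a_n at x^n.
Matching x^n: (n+2)(n+1) a_{n+2} + 2 (n+1) a_{n+1} - 4 a_n = 0.
Thus a_{n+2} = [-2 (n+1) a_{n+1} + 4 a_n] / ((n+1)(n+2)).

Check with a_0 = 3, a_1 = 2 (apply the recurrence for n = 0, 1, 2, 3): a_0 = 3, a_1 = 2, a_2 = 4, a_3 = -4/3, a_4 = 2, a_5 = -16/15.

a_(n+2) = [-2 (n+1) a_(n+1) + 4 a_n] / ((n+1)(n+2)); check: a_0 = 3, a_1 = 2, a_2 = 4, a_3 = -4/3, a_4 = 2, a_5 = -16/15


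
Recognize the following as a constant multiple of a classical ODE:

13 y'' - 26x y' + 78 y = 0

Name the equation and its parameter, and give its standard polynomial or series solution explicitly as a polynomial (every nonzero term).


All three coefficients share the factor 13; dividing through by 13 gives  y'' - 2x y' + 6 y = 0.
This matches the Hermite equation y'' - 2x y' + 2n y = 0 with 2n = 6, so n = 3; the polynomial solution is H_3(x).
With y = sum_k a_k x^k, matching x^k gives (k+2)(k+1) a_{k+2} = 2(k - n) a_k = 2(k - 3) a_k. The right side vanishes at k = 3, so the series with the parity of 3 terminates at degree 3.
Standard normalization: leading coefficient of H_n is 2^n, so a_3 = 2^3 = 8. Work downward with a_k = (k+1)(k+2) a_{k+2} / (2(k - n)):
  a_1 = (2)(3)(8) / (2(1 - 3)) = 48/(-4) = -12
Hence H_3(x) = 8 x^3 - 12 x.

H_3(x); series = 8 x^3 - 12 x


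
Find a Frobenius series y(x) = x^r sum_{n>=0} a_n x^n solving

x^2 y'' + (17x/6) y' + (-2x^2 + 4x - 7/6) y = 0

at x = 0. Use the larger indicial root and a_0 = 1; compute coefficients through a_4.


Write in Frobenius form y'' + (p(x)/x) y' + (q(x)/x^2) y = 0:
  p(x) = 17/6,  q(x) = -2x^2 + 4x - 7/6.
Indicial equation: r(r-1) + (17/6) r + (-7/6) = 0 -> roots r_1 = 1/2, r_2 = -7/3.
Take r = r_1 = 1/2. Let y(x) = x^r sum_{n>=0} a_n x^n with a_0 = 1.
Substitute y = x^r sum a_n x^n and match x^{r+n}. The recurrence is
  D(n) a_n + 4 a_{n-1} - 2 a_{n-2} = 0,  where D(n) = (r+n)(r+n-1) + (17/6)(r+n) + (-7/6).
  a_n = [-4 a_{n-1} + 2 a_{n-2}] / D(n).
Since the indicial polynomial factors as (r - r_1)(r - r_2), D(n) = (r_1 + n - r_1)(r_1 + n - r_2) = n(n + 17/6).
Evaluating step by step (a_0 = 1):
  n = 1: D(1) = 1(1 + 17/6) = 23/6; numerator = -4(1) = -4; a_1 = (-4)/(23/6) = -24/23
  n = 2: D(2) = 2(2 + 17/6) = 29/3; numerator = -4(-24/23) + 2(1) = 142/23; a_2 = (142/23)/(29/3) = 426/667
  n = 3: D(3) = 3(3 + 17/6) = 35/2; numerator = -4(426/667) + 2(-24/23) = -3096/667; a_3 = (-3096/667)/(35/2) = -6192/23345
  n = 4: D(4) = 4(4 + 17/6) = 82/3; numerator = -4(-6192/23345) + 2(426/667) = 54588/23345; a_4 = (54588/23345)/(82/3) = 81882/957145

r = 1/2; a_0 = 1; a_1 = -24/23; a_2 = 426/667; a_3 = -6192/23345; a_4 = 81882/957145


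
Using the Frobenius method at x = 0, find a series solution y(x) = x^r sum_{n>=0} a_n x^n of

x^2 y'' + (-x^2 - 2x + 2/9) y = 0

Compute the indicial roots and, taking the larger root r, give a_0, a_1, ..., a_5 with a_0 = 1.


Write in Frobenius form y'' + (p(x)/x) y' + (q(x)/x^2) y = 0:
  p(x) = 0,  q(x) = -x^2 - 2x + 2/9.
Indicial equation: r(r-1) + (0) r + (2/9) = 0 -> roots r_1 = 2/3, r_2 = 1/3.
Take r = r_1 = 2/3. Let y(x) = x^r sum_{n>=0} a_n x^n with a_0 = 1.
Substitute y = x^r sum a_n x^n and match x^{r+n}. The recurrence is
  D(n) a_n - 2 a_{n-1} - 1 a_{n-2} = 0,  where D(n) = (r+n)(r+n-1) + (0)(r+n) + (2/9).
  a_n = [2 a_{n-1} + 1 a_{n-2}] / D(n).
Since the indicial polynomial factors as (r - r_1)(r - r_2), D(n) = (r_1 + n - r_1)(r_1 + n - r_2) = n(n + 1/3).
Evaluating step by step (a_0 = 1):
  n = 1: D(1) = 1(1 + 1/3) = 4/3; numerator = 2(1) = 2; a_1 = (2)/(4/3) = 3/2
  n = 2: D(2) = 2(2 + 1/3) = 14/3; numerator = 2(3/2) + 1(1) = 4; a_2 = (4)/(14/3) = 6/7
  n = 3: D(3) = 3(3 + 1/3) = 10; numerator = 2(6/7) + 1(3/2) = 45/14; a_3 = (45/14)/(10) = 9/28
  n = 4: D(4) = 4(4 + 1/3) = 52/3; numerator = 2(9/28) + 1(6/7) = 3/2; a_4 = (3/2)/(52/3) = 9/104
  n = 5: D(5) = 5(5 + 1/3) = 80/3; numerator = 2(9/104) + 1(9/28) = 45/91; a_5 = (45/91)/(80/3) = 27/1456

r = 2/3; a_0 = 1; a_1 = 3/2; a_2 = 6/7; a_3 = 9/28; a_4 = 9/104; a_5 = 27/1456


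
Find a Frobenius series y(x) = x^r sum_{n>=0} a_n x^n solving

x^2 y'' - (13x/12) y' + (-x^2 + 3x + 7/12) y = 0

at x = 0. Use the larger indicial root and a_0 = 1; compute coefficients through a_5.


Write in Frobenius form y'' + (p(x)/x) y' + (q(x)/x^2) y = 0:
  p(x) = -13/12,  q(x) = -x^2 + 3x + 7/12.
Indicial equation: r(r-1) + (-13/12) r + (7/12) = 0 -> roots r_1 = 7/4, r_2 = 1/3.
Take r = r_1 = 7/4. Let y(x) = x^r sum_{n>=0} a_n x^n with a_0 = 1.
Substitute y = x^r sum a_n x^n and match x^{r+n}. The recurrence is
  D(n) a_n + 3 a_{n-1} - 1 a_{n-2} = 0,  where D(n) = (r+n)(r+n-1) + (-13/12)(r+n) + (7/12).
  a_n = [-3 a_{n-1} + 1 a_{n-2}] / D(n).
Since the indicial polynomial factors as (r - r_1)(r - r_2), D(n) = (r_1 + n - r_1)(r_1 + n - r_2) = n(n + 17/12).
Evaluating step by step (a_0 = 1):
  n = 1: D(1) = 1(1 + 17/12) = 29/12; numerator = -3(1) = -3; a_1 = (-3)/(29/12) = -36/29
  n = 2: D(2) = 2(2 + 17/12) = 41/6; numerator = -3(-36/29) + 1(1) = 137/29; a_2 = (137/29)/(41/6) = 822/1189
  n = 3: D(3) = 3(3 + 17/12) = 53/4; numerator = -3(822/1189) + 1(-36/29) = -3942/1189; a_3 = (-3942/1189)/(53/4) = -15768/63017
  n = 4: D(4) = 4(4 + 17/12) = 65/3; numerator = -3(-15768/63017) + 1(822/1189) = 90870/63017; a_4 = (90870/63017)/(65/3) = 4194/63017
  n = 5: D(5) = 5(5 + 17/12) = 385/12; numerator = -3(4194/63017) + 1(-15768/63017) = -28350/63017; a_5 = (-28350/63017)/(385/12) = -9720/693187

r = 7/4; a_0 = 1; a_1 = -36/29; a_2 = 822/1189; a_3 = -15768/63017; a_4 = 4194/63017; a_5 = -9720/693187


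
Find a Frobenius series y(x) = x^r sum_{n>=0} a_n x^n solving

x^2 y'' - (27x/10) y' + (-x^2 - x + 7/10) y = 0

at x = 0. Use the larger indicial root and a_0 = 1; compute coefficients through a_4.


Write in Frobenius form y'' + (p(x)/x) y' + (q(x)/x^2) y = 0:
  p(x) = -27/10,  q(x) = -x^2 - x + 7/10.
Indicial equation: r(r-1) + (-27/10) r + (7/10) = 0 -> roots r_1 = 7/2, r_2 = 1/5.
Take r = r_1 = 7/2. Let y(x) = x^r sum_{n>=0} a_n x^n with a_0 = 1.
Substitute y = x^r sum a_n x^n and match x^{r+n}. The recurrence is
  D(n) a_n - 1 a_{n-1} - 1 a_{n-2} = 0,  where D(n) = (r+n)(r+n-1) + (-27/10)(r+n) + (7/10).
  a_n = [1 a_{n-1} + 1 a_{n-2}] / D(n).
Since the indicial polynomial factors as (r - r_1)(r - r_2), D(n) = (r_1 + n - r_1)(r_1 + n - r_2) = n(n + 33/10).
Evaluating step by step (a_0 = 1):
  n = 1: D(1) = 1(1 + 33/10) = 43/10; numerator = 1(1) = 1; a_1 = (1)/(43/10) = 10/43
  n = 2: D(2) = 2(2 + 33/10) = 53/5; numerator = 1(10/43) + 1(1) = 53/43; a_2 = (53/43)/(53/5) = 5/43
  n = 3: D(3) = 3(3 + 33/10) = 189/10; numerator = 1(5/43) + 1(10/43) = 15/43; a_3 = (15/43)/(189/10) = 50/2709
  n = 4: D(4) = 4(4 + 33/10) = 146/5; numerator = 1(50/2709) + 1(5/43) = 365/2709; a_4 = (365/2709)/(146/5) = 25/5418

r = 7/2; a_0 = 1; a_1 = 10/43; a_2 = 5/43; a_3 = 50/2709; a_4 = 25/5418
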